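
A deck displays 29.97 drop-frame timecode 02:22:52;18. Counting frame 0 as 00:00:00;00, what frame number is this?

256922

Complete 10-minute blocks: 14, each 17982 frames → 251748.
Remaining 2 whole minutes in the current block: 1800 + 1 × 1798 = 3598 frames.
Within the current minute: 52 × 30 + 18 − 2 = 1576 (labels ;00/;01 skipped at this minute). Total = 251748 + 3598 + 1576 = 256922.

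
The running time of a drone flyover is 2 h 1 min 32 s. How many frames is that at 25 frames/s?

2 h 1 min 32 s = 7292 s.
Frames = 7292 × 25 = 182300.

182300 frames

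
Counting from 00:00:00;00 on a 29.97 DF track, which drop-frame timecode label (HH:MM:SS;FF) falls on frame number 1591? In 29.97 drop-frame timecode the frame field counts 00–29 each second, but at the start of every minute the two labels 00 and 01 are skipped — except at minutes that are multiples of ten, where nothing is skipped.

Each 10-minute DF block holds 10 × 60 × 30 − 9 × 2 = 17982 frames. 1591 ÷ 17982 → 0 full blocks, remainder 1591.
Within the partial block the first minute is 1800 frames and each further minute 1798, so 0 further minute boundaries passed. Total skipped labels = 18 × 0 + 2 × 0 = 0.
Non-drop label index = 1591 + 0 = 1591; at 30 labels/s that is 00:00:53:01, i.e. DF 00:00:53;01.

00:00:53;01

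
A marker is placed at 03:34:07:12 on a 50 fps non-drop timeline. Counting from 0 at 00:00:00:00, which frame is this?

Total seconds to the label: (3 × 3600 + 34 × 60 + 7) = 12847.
Frame index = 12847 × 50 + 12 = 642362.

frame 642362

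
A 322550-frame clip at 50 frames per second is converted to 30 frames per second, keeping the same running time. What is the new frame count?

Frames at target rate = 322550 × (30) / (50) = 193530.

193530 frames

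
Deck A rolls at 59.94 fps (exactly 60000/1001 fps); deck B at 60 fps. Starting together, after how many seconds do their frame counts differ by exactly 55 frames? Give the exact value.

11011/12 seconds

The gap grows by |60 − 60000/1001| = 60/1001 frames per second.
Time for a 55-frame gap: 55 ÷ (60/1001) = 11011/12 s.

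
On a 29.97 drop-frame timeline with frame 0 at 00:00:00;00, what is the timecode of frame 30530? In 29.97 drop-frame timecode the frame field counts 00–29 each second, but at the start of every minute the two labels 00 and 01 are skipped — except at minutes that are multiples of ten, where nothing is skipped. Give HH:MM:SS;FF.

Each 10-minute DF block holds 10 × 60 × 30 − 9 × 2 = 17982 frames. 30530 ÷ 17982 → 1 full block, remainder 12548.
Within the partial block the first minute is 1800 frames and each further minute 1798, so 6 further minute boundaries passed. Total skipped labels = 18 × 1 + 2 × 6 = 30.
Non-drop label index = 30530 + 30 = 30560; at 30 labels/s that is 00:16:58:20, i.e. DF 00:16:58;20.

00:16:58;20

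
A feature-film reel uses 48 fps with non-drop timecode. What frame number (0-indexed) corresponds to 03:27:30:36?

frame 597636

Total seconds to the label: (3 × 3600 + 27 × 60 + 30) = 12450.
Frame index = 12450 × 48 + 36 = 597636.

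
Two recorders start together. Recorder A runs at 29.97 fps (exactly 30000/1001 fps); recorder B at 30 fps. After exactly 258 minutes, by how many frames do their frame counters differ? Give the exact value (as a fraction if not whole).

258 min = 15480 s.
A emits 30000/1001 × 15480 = 464400000/1001 frames; B emits 30 × 15480 = 464400.
Difference = 464400/1001 frames (≈ 463.9361); B is ahead of A.

464400/1001 frames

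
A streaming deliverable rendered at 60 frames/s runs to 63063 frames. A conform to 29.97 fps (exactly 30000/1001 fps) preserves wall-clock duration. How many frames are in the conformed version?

31500 frames

Target frames = source frames × (target rate / source rate) = 63063 × (30000/1001)/(60) = 63063 × 500/1001 = 31500.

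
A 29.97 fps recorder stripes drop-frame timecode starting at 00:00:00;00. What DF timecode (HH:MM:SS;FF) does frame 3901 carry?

Each 10-minute DF block holds 10 × 60 × 30 − 9 × 2 = 17982 frames. 3901 ÷ 17982 → 0 full blocks, remainder 3901.
Within the partial block the first minute is 1800 frames and each further minute 1798, so 2 further minute boundaries passed. Total skipped labels = 18 × 0 + 2 × 2 = 4.
Non-drop label index = 3901 + 4 = 3905; at 30 labels/s that is 00:02:10:05, i.e. DF 00:02:10;05.

00:02:10;05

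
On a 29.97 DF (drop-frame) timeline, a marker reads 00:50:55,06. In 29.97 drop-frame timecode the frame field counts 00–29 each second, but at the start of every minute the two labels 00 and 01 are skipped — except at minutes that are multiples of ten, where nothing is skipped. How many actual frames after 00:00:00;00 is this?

As if non-drop at 30 labels/s: (0 × 3600 + 50 × 60 + 55) × 30 + 6 = 91656.
Minute boundaries passed: 50; those not divisible by 10: 50 − 5 = 45; dropped labels = 2 × 45 = 90.
Actual frame index = 91656 − 90 = 91566.

91566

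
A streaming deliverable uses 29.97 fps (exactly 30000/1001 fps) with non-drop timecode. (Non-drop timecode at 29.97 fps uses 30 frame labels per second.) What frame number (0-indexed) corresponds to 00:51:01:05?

frame 91835

Total seconds to the label: (0 × 3600 + 51 × 60 + 1) = 3061.
Frame index = 3061 × 30 + 5 = 91835.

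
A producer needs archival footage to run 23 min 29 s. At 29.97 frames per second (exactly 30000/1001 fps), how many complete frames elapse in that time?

42227 frames

23 min 29 s = 1409 s.
Frames = 1409 × 30000/1001 = 42270000/1001 ≈ 42227.7722.
Complete frames: 42227.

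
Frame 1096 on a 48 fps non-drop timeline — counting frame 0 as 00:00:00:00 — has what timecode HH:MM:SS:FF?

1096 ÷ 48 = 22 full seconds, remainder 40 frames.
22 s = 0 h 0 min 22 s.
Timecode: 00:00:22:40.

00:00:22:40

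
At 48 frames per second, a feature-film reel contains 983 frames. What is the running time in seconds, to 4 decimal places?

Running time = 983 × 1/48 = 983/48 s ≈ 20.4792 s.

20.4792 seconds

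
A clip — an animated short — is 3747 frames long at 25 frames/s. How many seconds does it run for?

149.88 seconds

Running time = 3747 / (25) = 149.88 s.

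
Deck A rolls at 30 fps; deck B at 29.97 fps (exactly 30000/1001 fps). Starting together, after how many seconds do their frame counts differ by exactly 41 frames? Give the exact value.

41041/30 seconds

The gap grows by |30000/1001 − 30| = 30/1001 frames per second.
Time for a 41-frame gap: 41 ÷ (30/1001) = 41041/30 s.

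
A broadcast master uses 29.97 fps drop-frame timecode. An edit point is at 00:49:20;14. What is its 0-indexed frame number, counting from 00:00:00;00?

As if non-drop at 30 labels/s: (0 × 3600 + 49 × 60 + 20) × 30 + 14 = 88814.
Minute boundaries passed: 49; those not divisible by 10: 49 − 4 = 45; dropped labels = 2 × 45 = 90.
Actual frame index = 88814 − 90 = 88724.

88724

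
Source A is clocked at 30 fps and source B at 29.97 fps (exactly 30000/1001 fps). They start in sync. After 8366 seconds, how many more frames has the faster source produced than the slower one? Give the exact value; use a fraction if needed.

A emits 30 × 8366 = 250980 frames; B emits 30000/1001 × 8366 = 250980000/1001.
Difference = 250980/1001 frames (≈ 250.7293); B is behind A.

250980/1001 frames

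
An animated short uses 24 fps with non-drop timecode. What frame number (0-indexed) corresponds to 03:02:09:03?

262299

Total seconds to the label: (3 × 3600 + 2 × 60 + 9) = 10929.
Frame index = 10929 × 24 + 3 = 262299.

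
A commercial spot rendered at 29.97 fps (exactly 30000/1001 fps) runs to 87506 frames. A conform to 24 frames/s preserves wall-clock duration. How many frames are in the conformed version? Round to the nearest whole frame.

70075 frames

Frames at target rate = 87506 × (24) / (30000/1001) = 43796753/625 ≈ 70074.805.
Nearest whole frame: 70075.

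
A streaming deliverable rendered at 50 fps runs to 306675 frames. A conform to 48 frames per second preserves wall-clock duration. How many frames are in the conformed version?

294408 frames

Target frames = source frames × (target rate / source rate) = 306675 × (48)/(50) = 306675 × 24/25 = 294408.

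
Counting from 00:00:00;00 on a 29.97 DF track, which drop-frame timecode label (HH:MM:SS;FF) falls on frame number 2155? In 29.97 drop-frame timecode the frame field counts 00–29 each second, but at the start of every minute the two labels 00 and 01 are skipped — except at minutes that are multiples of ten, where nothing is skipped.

Ten DF minutes hold 17982 frames, so frame 2155 lies in block 0 (frames 0–17981) with 2155 frames into that block.
The block's first minute is 1800 frames and the rest 1798 each; 2155 frames reaches minute 1, so 0 × 18 + 1 × 2 = 2 labels have been skipped so far.
Adding those back, label number 2155 + 2 = 2157 at 30 labels/s is 71 s + 27 f = 0 h 1 min 11 s frame 27, i.e. 00:01:11;27.

00:01:11;27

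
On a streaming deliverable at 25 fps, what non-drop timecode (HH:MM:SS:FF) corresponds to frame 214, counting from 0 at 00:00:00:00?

00:00:08:14

214 ÷ 25 = 8 full seconds, remainder 14 frames.
8 s = 0 h 0 min 8 s.
Timecode: 00:00:08:14.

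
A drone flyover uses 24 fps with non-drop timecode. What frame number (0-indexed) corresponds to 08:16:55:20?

Total seconds to the label: (8 × 3600 + 16 × 60 + 55) = 29815.
Frame index = 29815 × 24 + 20 = 715580.

715580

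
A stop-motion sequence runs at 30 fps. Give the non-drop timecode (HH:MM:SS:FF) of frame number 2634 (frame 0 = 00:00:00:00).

00:01:27:24

2634 ÷ 30 = 87 full seconds, remainder 24 frames.
87 s = 0 h 1 min 27 s.
Timecode: 00:01:27:24.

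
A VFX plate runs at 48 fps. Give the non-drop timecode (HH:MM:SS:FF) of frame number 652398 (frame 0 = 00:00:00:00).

03:46:31:30

652398 ÷ 48 = 13591 full seconds, remainder 30 frames.
13591 s = 3 h 46 min 31 s.
Timecode: 03:46:31:30.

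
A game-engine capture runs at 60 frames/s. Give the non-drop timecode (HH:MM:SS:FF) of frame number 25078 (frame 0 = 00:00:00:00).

25078 ÷ 60 = 417 full seconds, remainder 58 frames.
417 s = 0 h 6 min 57 s.
Timecode: 00:06:57:58.

00:06:57:58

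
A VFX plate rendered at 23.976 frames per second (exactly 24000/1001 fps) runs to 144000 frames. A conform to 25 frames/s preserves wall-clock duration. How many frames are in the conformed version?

150150 frames

Target frames = source frames × (target rate / source rate) = 144000 × (25)/(24000/1001) = 144000 × 1001/960 = 150150.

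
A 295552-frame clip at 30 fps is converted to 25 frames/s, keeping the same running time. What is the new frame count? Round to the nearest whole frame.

246293 frames

Frames at target rate = 295552 × (25) / (30) = 738880/3 ≈ 246293.333.
Nearest whole frame: 246293.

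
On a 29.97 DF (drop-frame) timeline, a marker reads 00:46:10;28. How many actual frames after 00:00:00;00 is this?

Complete 10-minute blocks: 4, each 17982 frames → 71928.
Remaining 6 whole minutes in the current block: 1800 + 5 × 1798 = 10790 frames.
Within the current minute: 10 × 30 + 28 − 2 = 326 (labels ;00/;01 skipped at this minute). Total = 71928 + 10790 + 326 = 83044.

83044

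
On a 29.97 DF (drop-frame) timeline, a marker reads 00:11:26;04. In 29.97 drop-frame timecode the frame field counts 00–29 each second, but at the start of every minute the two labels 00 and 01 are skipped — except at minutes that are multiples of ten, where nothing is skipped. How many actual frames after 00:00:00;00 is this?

Complete 10-minute blocks: 1, each 17982 frames → 17982.
Remaining 1 whole minute in the current block: 1800 + 0 × 1798 = 1800 frames.
Within the current minute: 26 × 30 + 4 − 2 = 782 (labels ;00/;01 skipped at this minute). Total = 17982 + 1800 + 782 = 20564.

20564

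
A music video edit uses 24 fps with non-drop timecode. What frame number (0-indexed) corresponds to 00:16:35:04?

Total seconds to the label: (0 × 3600 + 16 × 60 + 35) = 995.
Frame index = 995 × 24 + 4 = 23884.

23884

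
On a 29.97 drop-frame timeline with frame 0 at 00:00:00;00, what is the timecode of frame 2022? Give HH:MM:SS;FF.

Each 10-minute DF block holds 10 × 60 × 30 − 9 × 2 = 17982 frames. 2022 ÷ 17982 → 0 full blocks, remainder 2022.
Within the partial block the first minute is 1800 frames and each further minute 1798, so 1 further minute boundary passed. Total skipped labels = 18 × 0 + 2 × 1 = 2.
Non-drop label index = 2022 + 2 = 2024; at 30 labels/s that is 00:01:07:14, i.e. DF 00:01:07;14.

00:01:07;14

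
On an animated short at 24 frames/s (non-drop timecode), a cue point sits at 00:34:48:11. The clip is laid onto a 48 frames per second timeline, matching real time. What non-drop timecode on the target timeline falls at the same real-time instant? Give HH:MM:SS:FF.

Source frame index: (0×3600 + 34×60 + 48) × 24 + 11 = 50123.
Real time: 50123 / (24) = 50123/24 s.
Target frame: (50123/24) × (48) = 100246.
At 48 labels/s: frame 100246 → 00:34:48:22.

00:34:48:22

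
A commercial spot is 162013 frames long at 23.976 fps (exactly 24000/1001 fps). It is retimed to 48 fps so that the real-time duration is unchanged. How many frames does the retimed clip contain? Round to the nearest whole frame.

Frames at target rate = 162013 × (48) / (24000/1001) = 162175013/500 ≈ 324350.026.
Nearest whole frame: 324350.

324350 frames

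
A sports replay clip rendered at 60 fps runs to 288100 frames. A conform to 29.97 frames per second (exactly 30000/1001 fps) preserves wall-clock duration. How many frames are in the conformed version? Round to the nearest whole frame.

143906 frames

Frames at target rate = 288100 × (30000/1001) / (60) = 144050000/1001 ≈ 143906.094.
Nearest whole frame: 143906.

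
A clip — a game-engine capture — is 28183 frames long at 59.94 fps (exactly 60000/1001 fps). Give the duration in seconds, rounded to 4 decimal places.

470.1864 seconds

Running time = 28183 × 1001/60000 = 28211183/60000 s ≈ 470.1864 s.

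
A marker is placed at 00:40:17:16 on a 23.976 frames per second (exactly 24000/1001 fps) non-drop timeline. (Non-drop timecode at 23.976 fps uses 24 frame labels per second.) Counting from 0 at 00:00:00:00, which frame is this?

frame 58024

Total seconds to the label: (0 × 3600 + 40 × 60 + 17) = 2417.
Frame index = 2417 × 24 + 16 = 58024.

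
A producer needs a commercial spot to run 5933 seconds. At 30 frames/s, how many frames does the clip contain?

Frames = 5933 × 30 = 177990.

177990 frames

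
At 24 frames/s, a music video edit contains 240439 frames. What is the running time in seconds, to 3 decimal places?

Running time = 240439 × 1/24 = 240439/24 s ≈ 10018.292 s.

10018.292 seconds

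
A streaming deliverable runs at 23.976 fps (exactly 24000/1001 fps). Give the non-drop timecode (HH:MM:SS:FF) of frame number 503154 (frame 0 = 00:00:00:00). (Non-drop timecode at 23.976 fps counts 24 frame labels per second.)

05:49:24:18

503154 ÷ 24 = 20964 full seconds, remainder 18 frames.
20964 s = 5 h 49 min 24 s.
Timecode: 05:49:24:18.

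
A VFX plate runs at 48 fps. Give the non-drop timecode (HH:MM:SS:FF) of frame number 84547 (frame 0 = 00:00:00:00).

84547 ÷ 48 = 1761 full seconds, remainder 19 frames.
1761 s = 0 h 29 min 21 s.
Timecode: 00:29:21:19.

00:29:21:19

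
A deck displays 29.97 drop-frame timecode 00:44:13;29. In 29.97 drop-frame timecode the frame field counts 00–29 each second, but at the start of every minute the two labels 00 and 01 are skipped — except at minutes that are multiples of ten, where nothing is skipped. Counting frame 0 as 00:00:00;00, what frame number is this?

79539

As if non-drop at 30 labels/s: (0 × 3600 + 44 × 60 + 13) × 30 + 29 = 79619.
Minute boundaries passed: 44; those not divisible by 10: 44 − 4 = 40; dropped labels = 2 × 40 = 80.
Actual frame index = 79619 − 80 = 79539.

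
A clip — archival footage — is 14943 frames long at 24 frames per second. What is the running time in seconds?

622.625 seconds

Running time = 14943 / (24) = 622.625 s.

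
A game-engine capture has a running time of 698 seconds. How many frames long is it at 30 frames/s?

20940 frames

Frames = 698 × 30 = 20940.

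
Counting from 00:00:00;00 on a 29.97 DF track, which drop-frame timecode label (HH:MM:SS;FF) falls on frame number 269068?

02:29:37;28

Ten DF minutes hold 17982 frames, so frame 269068 lies in block 14 (frames 251748–269729) with 17320 frames into that block.
The block's first minute is 1800 frames and the rest 1798 each; 17320 frames reaches minute 9, so 14 × 18 + 9 × 2 = 270 labels have been skipped so far.
Adding those back, label number 269068 + 270 = 269338 at 30 labels/s is 8977 s + 28 f = 2 h 29 min 37 s frame 28, i.e. 02:29:37;28.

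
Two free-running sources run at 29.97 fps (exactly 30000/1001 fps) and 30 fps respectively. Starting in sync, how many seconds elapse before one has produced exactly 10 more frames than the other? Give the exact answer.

1001/3 seconds

The gap grows by |30 − 30000/1001| = 30/1001 frames per second.
Time for a 10-frame gap: 10 ÷ (30/1001) = 1001/3 s.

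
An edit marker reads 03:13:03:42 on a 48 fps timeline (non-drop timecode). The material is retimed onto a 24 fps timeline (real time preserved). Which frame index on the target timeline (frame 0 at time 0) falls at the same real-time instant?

Source frame index: (3×3600 + 13×60 + 3) × 48 + 42 = 556026.
Real time: 556026 / (48) = 92671/8 s.
Target frame: (92671/8) × (24) = 278013.

frame 278013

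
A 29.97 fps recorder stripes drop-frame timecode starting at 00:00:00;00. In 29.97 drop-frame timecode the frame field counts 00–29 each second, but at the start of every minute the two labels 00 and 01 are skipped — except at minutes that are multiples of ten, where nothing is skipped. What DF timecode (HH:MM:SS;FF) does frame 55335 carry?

00:30:46;09

Ten DF minutes hold 17982 frames, so frame 55335 lies in block 3 (frames 53946–71927) with 1389 frames into that block.
The block's first minute is 1800 frames and the rest 1798 each; 1389 frames reaches minute 0, so 3 × 18 + 0 × 2 = 54 labels have been skipped so far.
Adding those back, label number 55335 + 54 = 55389 at 30 labels/s is 1846 s + 9 f = 0 h 30 min 46 s frame 9, i.e. 00:30:46;09.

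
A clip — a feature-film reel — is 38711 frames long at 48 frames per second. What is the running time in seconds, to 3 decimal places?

Running time = 38711 × 1/48 = 38711/48 s ≈ 806.479 s.

806.479 seconds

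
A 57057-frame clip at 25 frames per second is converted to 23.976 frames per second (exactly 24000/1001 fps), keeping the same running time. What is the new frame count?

Target frames = source frames × (target rate / source rate) = 57057 × (24000/1001)/(25) = 57057 × 960/1001 = 54720.

54720 frames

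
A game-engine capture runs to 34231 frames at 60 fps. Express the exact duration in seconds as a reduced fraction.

Running time = 34231 ÷ (60) = 34231 × 1/60 = 34231/60 s.

34231/60 seconds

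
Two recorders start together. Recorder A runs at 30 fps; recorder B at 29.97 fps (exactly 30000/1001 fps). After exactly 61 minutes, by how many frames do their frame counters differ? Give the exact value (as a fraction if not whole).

61 min = 3660 s.
A emits 30 × 3660 = 109800 frames; B emits 30000/1001 × 3660 = 109800000/1001.
Difference = 109800/1001 frames (≈ 109.6903); B is behind A.

109800/1001 frames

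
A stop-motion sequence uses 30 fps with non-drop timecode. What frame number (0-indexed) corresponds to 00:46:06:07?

82987

Total seconds to the label: (0 × 3600 + 46 × 60 + 6) = 2766.
Frame index = 2766 × 30 + 7 = 82987.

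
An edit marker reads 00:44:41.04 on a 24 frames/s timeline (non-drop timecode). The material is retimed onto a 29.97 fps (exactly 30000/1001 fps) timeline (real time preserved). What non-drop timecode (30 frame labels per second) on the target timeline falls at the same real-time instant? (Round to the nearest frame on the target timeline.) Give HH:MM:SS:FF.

Source frame index: (0×3600 + 44×60 + 41) × 24 + 4 = 64348.
Real time: 64348 / (24) = 16087/6 s.
Target frame: (16087/6) × (30000/1001) = 80435000/1001 ≈ 80354.645 → 80355.
At 30 labels/s: frame 80355 → 00:44:38:15.

00:44:38:15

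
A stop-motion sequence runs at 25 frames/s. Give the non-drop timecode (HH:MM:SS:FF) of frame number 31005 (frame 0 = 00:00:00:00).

31005 ÷ 25 = 1240 full seconds, remainder 5 frames.
1240 s = 0 h 20 min 40 s.
Timecode: 00:20:40:05.

00:20:40:05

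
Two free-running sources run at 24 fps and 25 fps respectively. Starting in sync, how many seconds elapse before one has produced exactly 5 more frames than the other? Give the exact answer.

5 seconds

The gap grows by |25 − 24| = 1 frame per second.
Time for a 5-frame gap: 5 ÷ (1) = 5 s.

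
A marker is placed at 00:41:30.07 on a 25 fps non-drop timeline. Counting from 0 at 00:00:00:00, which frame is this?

frame 62257

Total seconds to the label: (0 × 3600 + 41 × 60 + 30) = 2490.
Frame index = 2490 × 25 + 7 = 62257.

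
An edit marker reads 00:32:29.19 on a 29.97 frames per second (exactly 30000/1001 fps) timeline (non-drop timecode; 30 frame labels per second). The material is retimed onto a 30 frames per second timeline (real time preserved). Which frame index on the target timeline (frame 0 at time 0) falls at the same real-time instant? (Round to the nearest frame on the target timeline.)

Source frame index: (0×3600 + 32×60 + 29) × 30 + 19 = 58489.
Real time: 58489 / (30000/1001) = 58547489/30000 s.
Target frame: (58547489/30000) × (30) = 58547489/1000 ≈ 58547.489 → 58547.

frame 58547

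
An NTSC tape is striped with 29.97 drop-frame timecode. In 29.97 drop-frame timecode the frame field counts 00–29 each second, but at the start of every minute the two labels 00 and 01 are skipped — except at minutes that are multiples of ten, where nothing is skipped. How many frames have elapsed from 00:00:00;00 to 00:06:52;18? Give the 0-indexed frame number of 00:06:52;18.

As if non-drop at 30 labels/s: (0 × 3600 + 6 × 60 + 52) × 30 + 18 = 12378.
Minute boundaries passed: 6; those not divisible by 10: 6 − 0 = 6; dropped labels = 2 × 6 = 12.
Actual frame index = 12378 − 12 = 12366.

12366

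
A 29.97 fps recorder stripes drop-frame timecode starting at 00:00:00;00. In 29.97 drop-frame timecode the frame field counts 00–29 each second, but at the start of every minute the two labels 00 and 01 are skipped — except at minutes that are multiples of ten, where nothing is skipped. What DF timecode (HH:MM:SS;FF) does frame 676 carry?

Ten DF minutes hold 17982 frames, so frame 676 lies in block 0 (frames 0–17981) with 676 frames into that block.
The block's first minute is 1800 frames and the rest 1798 each; 676 frames reaches minute 0, so 0 × 18 + 0 × 2 = 0 labels have been skipped so far.
Adding those back, label number 676 + 0 = 676 at 30 labels/s is 22 s + 16 f = 0 h 0 min 22 s frame 16, i.e. 00:00:22;16.

00:00:22;16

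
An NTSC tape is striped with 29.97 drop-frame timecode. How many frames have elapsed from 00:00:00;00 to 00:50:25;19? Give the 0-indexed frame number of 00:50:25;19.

90679

As if non-drop at 30 labels/s: (0 × 3600 + 50 × 60 + 25) × 30 + 19 = 90769.
Minute boundaries passed: 50; those not divisible by 10: 50 − 5 = 45; dropped labels = 2 × 45 = 90.
Actual frame index = 90769 − 90 = 90679.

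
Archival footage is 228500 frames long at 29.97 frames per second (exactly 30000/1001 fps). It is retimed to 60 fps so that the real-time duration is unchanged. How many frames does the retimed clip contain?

Target frames = source frames × (target rate / source rate) = 228500 × (60)/(30000/1001) = 228500 × 1001/500 = 457457.

457457 frames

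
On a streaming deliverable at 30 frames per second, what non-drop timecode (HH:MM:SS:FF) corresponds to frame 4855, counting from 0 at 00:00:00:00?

4855 ÷ 30 = 161 full seconds, remainder 25 frames.
161 s = 0 h 2 min 41 s.
Timecode: 00:02:41:25.

00:02:41:25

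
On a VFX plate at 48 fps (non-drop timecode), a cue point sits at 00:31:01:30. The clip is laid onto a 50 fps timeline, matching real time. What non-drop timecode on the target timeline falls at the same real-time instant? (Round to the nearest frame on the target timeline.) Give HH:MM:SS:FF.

00:31:01:31

Source frame index: (0×3600 + 31×60 + 1) × 48 + 30 = 89358.
Real time: 89358 / (48) = 14893/8 s.
Target frame: (14893/8) × (50) = 372325/4 ≈ 93081.250 → 93081.
At 50 labels/s: frame 93081 → 00:31:01:31.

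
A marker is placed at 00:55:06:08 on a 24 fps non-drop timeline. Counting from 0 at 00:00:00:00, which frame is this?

Total seconds to the label: (0 × 3600 + 55 × 60 + 6) = 3306.
Frame index = 3306 × 24 + 8 = 79352.

frame 79352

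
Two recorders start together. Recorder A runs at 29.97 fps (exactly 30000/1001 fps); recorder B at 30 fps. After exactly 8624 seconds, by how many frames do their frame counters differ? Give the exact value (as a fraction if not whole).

A emits 30000/1001 × 8624 = 3360000/13 frames; B emits 30 × 8624 = 258720.
Difference = 3360/13 frames (≈ 258.4615); B is ahead of A.

3360/13 frames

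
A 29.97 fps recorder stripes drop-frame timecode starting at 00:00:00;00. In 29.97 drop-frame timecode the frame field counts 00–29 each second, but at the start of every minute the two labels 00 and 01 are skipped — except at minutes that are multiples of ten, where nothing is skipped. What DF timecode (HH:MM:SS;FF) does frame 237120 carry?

Ten DF minutes hold 17982 frames, so frame 237120 lies in block 13 (frames 233766–251747) with 3354 frames into that block.
The block's first minute is 1800 frames and the rest 1798 each; 3354 frames reaches minute 1, so 13 × 18 + 1 × 2 = 236 labels have been skipped so far.
Adding those back, label number 237120 + 236 = 237356 at 30 labels/s is 7911 s + 26 f = 2 h 11 min 51 s frame 26, i.e. 02:11:51;26.

02:11:51;26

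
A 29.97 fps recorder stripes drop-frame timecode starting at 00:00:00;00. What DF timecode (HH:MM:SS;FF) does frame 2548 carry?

00:01:25;00

Ten DF minutes hold 17982 frames, so frame 2548 lies in block 0 (frames 0–17981) with 2548 frames into that block.
The block's first minute is 1800 frames and the rest 1798 each; 2548 frames reaches minute 1, so 0 × 18 + 1 × 2 = 2 labels have been skipped so far.
Adding those back, label number 2548 + 2 = 2550 at 30 labels/s is 85 s + 0 f = 0 h 1 min 25 s frame 0, i.e. 00:01:25;00.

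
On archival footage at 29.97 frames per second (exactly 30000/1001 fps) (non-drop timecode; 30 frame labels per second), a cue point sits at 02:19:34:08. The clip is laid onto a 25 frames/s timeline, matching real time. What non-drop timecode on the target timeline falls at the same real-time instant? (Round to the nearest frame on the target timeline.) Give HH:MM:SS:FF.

02:19:42:16

Source frame index: (2×3600 + 19×60 + 34) × 30 + 8 = 251228.
Real time: 251228 / (30000/1001) = 62869807/7500 s.
Target frame: (62869807/7500) × (25) = 62869807/300 ≈ 209566.023 → 209566.
At 25 labels/s: frame 209566 → 02:19:42:16.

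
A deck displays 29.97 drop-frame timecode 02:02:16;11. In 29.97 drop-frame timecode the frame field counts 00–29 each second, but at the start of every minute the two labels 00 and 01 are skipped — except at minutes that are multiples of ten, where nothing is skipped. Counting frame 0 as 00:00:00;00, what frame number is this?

219871

Complete 10-minute blocks: 12, each 17982 frames → 215784.
Remaining 2 whole minutes in the current block: 1800 + 1 × 1798 = 3598 frames.
Within the current minute: 16 × 30 + 11 − 2 = 489 (labels ;00/;01 skipped at this minute). Total = 215784 + 3598 + 489 = 219871.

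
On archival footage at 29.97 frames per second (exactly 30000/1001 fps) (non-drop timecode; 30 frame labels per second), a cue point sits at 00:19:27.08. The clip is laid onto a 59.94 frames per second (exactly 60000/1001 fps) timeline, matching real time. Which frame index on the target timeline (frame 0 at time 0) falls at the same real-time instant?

frame 70036

Source frame index: (0×3600 + 19×60 + 27) × 30 + 8 = 35018.
Real time: 35018 / (30000/1001) = 17526509/15000 s.
Target frame: (17526509/15000) × (60000/1001) = 70036.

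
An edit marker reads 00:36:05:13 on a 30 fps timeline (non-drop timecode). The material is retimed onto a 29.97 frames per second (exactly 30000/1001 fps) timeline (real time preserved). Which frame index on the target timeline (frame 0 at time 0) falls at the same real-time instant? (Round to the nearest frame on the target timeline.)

frame 64898

Source frame index: (0×3600 + 36×60 + 5) × 30 + 13 = 64963.
Real time: 64963 / (30) = 64963/30 s.
Target frame: (64963/30) × (30000/1001) = 64963000/1001 ≈ 64898.102 → 64898.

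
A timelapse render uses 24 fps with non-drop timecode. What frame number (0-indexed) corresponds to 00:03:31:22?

frame 5086

Total seconds to the label: (0 × 3600 + 3 × 60 + 31) = 211.
Frame index = 211 × 24 + 22 = 5086.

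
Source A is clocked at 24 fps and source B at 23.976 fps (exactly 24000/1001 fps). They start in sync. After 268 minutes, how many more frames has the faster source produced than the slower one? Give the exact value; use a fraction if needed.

385920/1001 frames

268 min = 16080 s.
A emits 24 × 16080 = 385920 frames; B emits 24000/1001 × 16080 = 385920000/1001.
Difference = 385920/1001 frames (≈ 385.5345); B is behind A.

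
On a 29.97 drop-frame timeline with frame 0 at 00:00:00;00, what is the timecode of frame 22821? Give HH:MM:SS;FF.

Ten DF minutes hold 17982 frames, so frame 22821 lies in block 1 (frames 17982–35963) with 4839 frames into that block.
The block's first minute is 1800 frames and the rest 1798 each; 4839 frames reaches minute 2, so 1 × 18 + 2 × 2 = 22 labels have been skipped so far.
Adding those back, label number 22821 + 22 = 22843 at 30 labels/s is 761 s + 13 f = 0 h 12 min 41 s frame 13, i.e. 00:12:41;13.

00:12:41;13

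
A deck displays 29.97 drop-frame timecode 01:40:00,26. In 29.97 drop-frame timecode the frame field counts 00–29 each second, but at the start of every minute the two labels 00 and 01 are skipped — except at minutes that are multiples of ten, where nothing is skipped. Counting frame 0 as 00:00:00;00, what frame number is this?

179846

Complete 10-minute blocks: 10, each 17982 frames → 179820.
Remaining 0 whole minutes in the current block: 0 frames.
Within the current minute: 0 × 30 + 26 = 26. Total = 179820 + 0 + 26 = 179846.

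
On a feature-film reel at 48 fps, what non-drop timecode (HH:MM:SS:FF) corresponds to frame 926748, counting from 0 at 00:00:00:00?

926748 ÷ 48 = 19307 full seconds, remainder 12 frames.
19307 s = 5 h 21 min 47 s.
Timecode: 05:21:47:12.

05:21:47:12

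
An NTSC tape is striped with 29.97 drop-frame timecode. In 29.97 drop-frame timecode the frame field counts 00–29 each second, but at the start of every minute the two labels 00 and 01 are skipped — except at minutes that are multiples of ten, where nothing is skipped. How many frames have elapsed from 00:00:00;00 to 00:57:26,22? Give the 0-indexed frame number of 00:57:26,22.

103298

Complete 10-minute blocks: 5, each 17982 frames → 89910.
Remaining 7 whole minutes in the current block: 1800 + 6 × 1798 = 12588 frames.
Within the current minute: 26 × 30 + 22 − 2 = 800 (labels ;00/;01 skipped at this minute). Total = 89910 + 12588 + 800 = 103298.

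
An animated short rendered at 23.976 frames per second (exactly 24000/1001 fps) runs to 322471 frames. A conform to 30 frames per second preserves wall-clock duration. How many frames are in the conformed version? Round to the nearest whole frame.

Frames at target rate = 322471 × (30) / (24000/1001) = 322793471/800 ≈ 403491.839.
Nearest whole frame: 403492.

403492 frames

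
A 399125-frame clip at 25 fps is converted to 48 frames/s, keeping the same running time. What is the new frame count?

Target frames = source frames × (target rate / source rate) = 399125 × (48)/(25) = 399125 × 48/25 = 766320.

766320 frames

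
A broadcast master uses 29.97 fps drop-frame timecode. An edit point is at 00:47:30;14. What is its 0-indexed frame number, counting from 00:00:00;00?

85428

Complete 10-minute blocks: 4, each 17982 frames → 71928.
Remaining 7 whole minutes in the current block: 1800 + 6 × 1798 = 12588 frames.
Within the current minute: 30 × 30 + 14 − 2 = 912 (labels ;00/;01 skipped at this minute). Total = 71928 + 12588 + 912 = 85428.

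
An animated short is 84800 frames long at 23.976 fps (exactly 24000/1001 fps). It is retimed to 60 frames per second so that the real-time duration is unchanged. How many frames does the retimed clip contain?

212212 frames

Target frames = source frames × (target rate / source rate) = 84800 × (60)/(24000/1001) = 84800 × 1001/400 = 212212.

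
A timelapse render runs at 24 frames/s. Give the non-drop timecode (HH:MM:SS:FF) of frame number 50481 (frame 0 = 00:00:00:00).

00:35:03:09

50481 ÷ 24 = 2103 full seconds, remainder 9 frames.
2103 s = 0 h 35 min 3 s.
Timecode: 00:35:03:09.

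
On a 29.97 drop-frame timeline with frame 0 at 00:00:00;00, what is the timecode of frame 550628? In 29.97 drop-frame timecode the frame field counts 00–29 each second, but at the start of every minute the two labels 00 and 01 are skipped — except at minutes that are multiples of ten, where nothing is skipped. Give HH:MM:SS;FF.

Each 10-minute DF block holds 10 × 60 × 30 − 9 × 2 = 17982 frames. 550628 ÷ 17982 → 30 full blocks, remainder 11168.
Within the partial block the first minute is 1800 frames and each further minute 1798, so 6 further minute boundaries passed. Total skipped labels = 18 × 30 + 2 × 6 = 552.
Non-drop label index = 550628 + 552 = 551180; at 30 labels/s that is 05:06:12:20, i.e. DF 05:06:12;20.

05:06:12;20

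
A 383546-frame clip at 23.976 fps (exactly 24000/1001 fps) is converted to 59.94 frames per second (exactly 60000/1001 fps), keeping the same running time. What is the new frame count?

958865 frames

Target frames = source frames × (target rate / source rate) = 383546 × (60000/1001)/(24000/1001) = 383546 × 5/2 = 958865.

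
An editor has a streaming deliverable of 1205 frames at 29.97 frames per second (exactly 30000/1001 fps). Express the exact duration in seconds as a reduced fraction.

Running time = 1205 ÷ (30000/1001) = 1205 × 1001/30000 = 241241/6000 s.

241241/6000 seconds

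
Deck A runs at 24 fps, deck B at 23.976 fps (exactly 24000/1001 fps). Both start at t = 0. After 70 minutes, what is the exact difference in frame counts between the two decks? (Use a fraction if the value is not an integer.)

14400/143 frames

70 min = 4200 s.
A emits 24 × 4200 = 100800 frames; B emits 24000/1001 × 4200 = 14400000/143.
Difference = 14400/143 frames (≈ 100.6993); B is behind A.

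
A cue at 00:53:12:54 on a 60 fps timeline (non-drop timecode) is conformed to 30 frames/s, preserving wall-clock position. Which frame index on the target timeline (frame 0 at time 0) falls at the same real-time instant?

Source frame index: (0×3600 + 53×60 + 12) × 60 + 54 = 191574.
Real time: 191574 / (60) = 31929/10 s.
Target frame: (31929/10) × (30) = 95787.

frame 95787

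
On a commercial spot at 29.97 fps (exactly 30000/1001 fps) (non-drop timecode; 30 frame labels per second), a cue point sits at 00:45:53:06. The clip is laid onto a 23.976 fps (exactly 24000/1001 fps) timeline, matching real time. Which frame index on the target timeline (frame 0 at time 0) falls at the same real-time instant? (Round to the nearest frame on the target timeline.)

frame 66077

Source frame index: (0×3600 + 45×60 + 53) × 30 + 6 = 82596.
Real time: 82596 / (30000/1001) = 6889883/2500 s.
Target frame: (6889883/2500) × (24000/1001) = 330384/5 ≈ 66076.800 → 66077.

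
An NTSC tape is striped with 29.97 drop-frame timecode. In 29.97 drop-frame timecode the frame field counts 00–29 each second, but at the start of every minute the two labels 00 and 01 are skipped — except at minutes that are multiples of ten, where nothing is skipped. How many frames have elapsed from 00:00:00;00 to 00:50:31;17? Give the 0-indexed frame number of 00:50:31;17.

As if non-drop at 30 labels/s: (0 × 3600 + 50 × 60 + 31) × 30 + 17 = 90947.
Minute boundaries passed: 50; those not divisible by 10: 50 − 5 = 45; dropped labels = 2 × 45 = 90.
Actual frame index = 90947 − 90 = 90857.

90857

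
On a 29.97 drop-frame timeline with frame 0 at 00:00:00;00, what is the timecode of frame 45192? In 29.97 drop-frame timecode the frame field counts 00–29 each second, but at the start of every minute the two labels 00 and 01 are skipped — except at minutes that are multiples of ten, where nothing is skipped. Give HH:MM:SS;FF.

00:25:07;28

Each 10-minute DF block holds 10 × 60 × 30 − 9 × 2 = 17982 frames. 45192 ÷ 17982 → 2 full blocks, remainder 9228.
Within the partial block the first minute is 1800 frames and each further minute 1798, so 5 further minute boundaries passed. Total skipped labels = 18 × 2 + 2 × 5 = 46.
Non-drop label index = 45192 + 46 = 45238; at 30 labels/s that is 00:25:07:28, i.e. DF 00:25:07;28.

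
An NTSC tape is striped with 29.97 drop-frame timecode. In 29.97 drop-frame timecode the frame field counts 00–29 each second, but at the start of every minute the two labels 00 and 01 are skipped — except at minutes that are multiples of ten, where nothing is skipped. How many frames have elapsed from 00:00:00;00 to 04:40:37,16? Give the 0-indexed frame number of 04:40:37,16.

504622

Complete 10-minute blocks: 28, each 17982 frames → 503496.
Remaining 0 whole minutes in the current block: 0 frames.
Within the current minute: 37 × 30 + 16 = 1126. Total = 503496 + 0 + 1126 = 504622.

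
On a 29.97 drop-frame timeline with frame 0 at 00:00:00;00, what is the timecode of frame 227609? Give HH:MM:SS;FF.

Each 10-minute DF block holds 10 × 60 × 30 − 9 × 2 = 17982 frames. 227609 ÷ 17982 → 12 full blocks, remainder 11825.
Within the partial block the first minute is 1800 frames and each further minute 1798, so 6 further minute boundaries passed. Total skipped labels = 18 × 12 + 2 × 6 = 228.
Non-drop label index = 227609 + 228 = 227837; at 30 labels/s that is 02:06:34:17, i.e. DF 02:06:34;17.

02:06:34;17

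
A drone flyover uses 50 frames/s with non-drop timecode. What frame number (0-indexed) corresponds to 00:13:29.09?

40459

Total seconds to the label: (0 × 3600 + 13 × 60 + 29) = 809.
Frame index = 809 × 50 + 9 = 40459.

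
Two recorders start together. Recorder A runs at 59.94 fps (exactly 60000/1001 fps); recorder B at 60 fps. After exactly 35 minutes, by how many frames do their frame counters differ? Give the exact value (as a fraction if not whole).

35 min = 2100 s.
A emits 60000/1001 × 2100 = 18000000/143 frames; B emits 60 × 2100 = 126000.
Difference = 18000/143 frames (≈ 125.8741); B is ahead of A.

18000/143 frames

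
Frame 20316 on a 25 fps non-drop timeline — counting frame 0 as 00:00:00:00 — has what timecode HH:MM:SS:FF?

20316 ÷ 25 = 812 full seconds, remainder 16 frames.
812 s = 0 h 13 min 32 s.
Timecode: 00:13:32:16.

00:13:32:16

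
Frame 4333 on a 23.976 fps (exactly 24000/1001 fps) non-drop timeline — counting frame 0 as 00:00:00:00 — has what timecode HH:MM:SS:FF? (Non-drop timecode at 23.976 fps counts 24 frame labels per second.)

00:03:00:13

4333 ÷ 24 = 180 full seconds, remainder 13 frames.
180 s = 0 h 3 min 0 s.
Timecode: 00:03:00:13.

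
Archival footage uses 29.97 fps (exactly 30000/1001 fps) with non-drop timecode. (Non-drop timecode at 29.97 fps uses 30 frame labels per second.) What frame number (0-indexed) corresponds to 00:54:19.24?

Total seconds to the label: (0 × 3600 + 54 × 60 + 19) = 3259.
Frame index = 3259 × 30 + 24 = 97794.

frame 97794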